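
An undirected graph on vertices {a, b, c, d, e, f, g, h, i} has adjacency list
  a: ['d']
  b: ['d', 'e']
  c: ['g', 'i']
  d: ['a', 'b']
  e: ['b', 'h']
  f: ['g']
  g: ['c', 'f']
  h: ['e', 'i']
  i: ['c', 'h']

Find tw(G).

1

A width-1 tree decomposition is:
Bags: B1 = {a, d}  B2 = {b, d}  B3 = {b, e}  B4 = {e, h}  B5 = {h, i}  B6 = {c, i}  B7 = {c, g}  B8 = {f, g}
Tree: B1–B2, B2–B3, B3–B4, B4–B5, B5–B6, B6–B7, B7–B8
Every bag has size at most 2, so the width is 2 − 1 = 1 and tw(G) ≤ 1. G has an edge, so its treewidth is at least 1. Therefore the treewidth is 1.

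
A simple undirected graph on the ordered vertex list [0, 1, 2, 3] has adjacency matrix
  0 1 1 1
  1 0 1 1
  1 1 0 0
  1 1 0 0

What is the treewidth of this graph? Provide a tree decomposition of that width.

Treewidth 2.
One such decomposition:
Bags: B1 = {0, 1, 2}  B2 = {0, 1, 3}
Tree: B1–B2

Every bag has size at most 3, so the width is 3 − 1 = 2 and tw(G) ≤ 2. Conversely, {0, 1, 2} is a clique of size 3, and the vertices of any clique must share a bag in every tree decomposition; so some bag has ≥ 3 vertices and tw(G) ≥ 2. The upper and lower bounds meet at 2, so that is the treewidth.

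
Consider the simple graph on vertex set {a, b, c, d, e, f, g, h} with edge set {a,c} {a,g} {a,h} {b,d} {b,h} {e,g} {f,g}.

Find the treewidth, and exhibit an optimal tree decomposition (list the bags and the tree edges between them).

Treewidth 1.
Bags: B1 = {a, g}  B2 = {a, c}  B3 = {a, h}  B4 = {f, g}  B5 = {e, g}  B6 = {b, h}  B7 = {b, d}
Tree: B1–B2, B1–B3, B1–B4, B4–B5, B3–B6, B6–B7

Each bag holds 2 vertices, so the decomposition has width 1, which upper-bounds the treewidth. Any graph with an edge has treewidth ≥ 1, and G has the edge a–g. Therefore the treewidth is 1.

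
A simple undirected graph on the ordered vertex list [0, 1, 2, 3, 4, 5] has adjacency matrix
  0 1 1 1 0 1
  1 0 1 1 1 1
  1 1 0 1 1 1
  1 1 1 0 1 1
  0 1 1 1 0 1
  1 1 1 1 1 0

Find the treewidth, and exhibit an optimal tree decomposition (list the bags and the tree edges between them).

The largest bag has 5 vertices, giving width 4; this decomposition certifies tw(G) ≤ 4. On the other hand G contains the 5-clique {0, 1, 2, 3, 5}. A clique must lie in a single bag of any decomposition, so no decomposition can have width below 4. Combining the bounds, tw(G) = 4.

Treewidth 4.
One optimal decomposition is:
Bags: B1 = {0, 1, 2, 3, 5}  B2 = {1, 2, 3, 4, 5}
Tree: B1–B2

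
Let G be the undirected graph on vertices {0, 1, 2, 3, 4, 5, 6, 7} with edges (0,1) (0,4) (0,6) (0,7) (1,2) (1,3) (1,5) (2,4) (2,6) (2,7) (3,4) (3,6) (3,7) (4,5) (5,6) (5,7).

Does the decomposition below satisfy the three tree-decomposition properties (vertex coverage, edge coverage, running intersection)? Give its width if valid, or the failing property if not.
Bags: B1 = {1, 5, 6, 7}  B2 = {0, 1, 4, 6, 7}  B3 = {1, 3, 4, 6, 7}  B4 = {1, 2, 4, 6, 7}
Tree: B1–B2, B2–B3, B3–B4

A tree decomposition must satisfy three properties: every vertex lies in some bag; for every edge, both endpoints lie together in some bag; and for every vertex, the bags containing it form a connected subtree. Here edge (4,5) lies in no bag, so the decomposition is invalid.

No — edge (4,5) lies in no bag.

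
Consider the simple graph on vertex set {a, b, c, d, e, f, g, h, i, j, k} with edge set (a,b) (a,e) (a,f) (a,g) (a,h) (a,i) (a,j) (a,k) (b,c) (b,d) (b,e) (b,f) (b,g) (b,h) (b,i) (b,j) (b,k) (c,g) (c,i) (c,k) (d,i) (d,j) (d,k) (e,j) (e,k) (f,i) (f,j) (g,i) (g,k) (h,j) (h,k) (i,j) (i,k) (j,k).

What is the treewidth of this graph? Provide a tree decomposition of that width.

Treewidth 4.
One optimal decomposition is:
Bags: B1 = {a, b, i, j, k}  B2 = {a, b, g, i, k}  B3 = {a, b, e, j, k}  B4 = {b, d, i, j, k}  B5 = {a, b, f, i, j}  B6 = {b, c, g, i, k}  B7 = {a, b, h, j, k}
Tree: B1–B2, B1–B3, B1–B4, B1–B5, B2–B6, B3–B7

Every bag has size at most 5, so the width is 5 − 1 = 4 and tw(G) ≤ 4. On the other hand G contains the 5-clique {a, b, f, i, j}. A clique must lie in a single bag of any decomposition, so no decomposition can have width below 4. The upper and lower bounds meet at 4, so that is the treewidth.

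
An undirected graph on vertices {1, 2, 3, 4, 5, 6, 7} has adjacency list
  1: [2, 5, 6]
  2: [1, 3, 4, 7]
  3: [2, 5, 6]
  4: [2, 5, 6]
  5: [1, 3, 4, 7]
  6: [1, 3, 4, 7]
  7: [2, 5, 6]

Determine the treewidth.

A width-3 tree decomposition is:
Bags: B1 = {1, 2, 5, 6}  B2 = {2, 5, 6, 7}  B3 = {2, 3, 5, 6}  B4 = {2, 4, 5, 6}
Tree: B1–B2, B2–B3, B3–B4
The largest bag has 4 vertices, giving width 3; this decomposition certifies tw(G) ≤ 3. For the lower bound: the 4 vertex sets {1,5}, {6,7}, {2}, {3} are disjoint, each induces a connected subgraph, and every pair is joined by at least one edge of G. Contracting each set to a single vertex therefore yields K_{4} as a minor, and since treewidth is minor-monotone, tw(G) ≥ tw(K_{4}) = 3. Hence tw(G) = 3 exactly.

3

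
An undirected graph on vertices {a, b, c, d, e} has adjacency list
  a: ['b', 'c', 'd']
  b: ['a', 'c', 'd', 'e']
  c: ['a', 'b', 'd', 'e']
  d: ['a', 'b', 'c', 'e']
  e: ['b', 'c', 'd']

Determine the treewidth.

A width-3 tree decomposition is:
Bags: B1 = {a, b, c, d}  B2 = {b, c, d, e}
Tree: B1–B2
Each bag holds 4 vertices, so the decomposition has width 3, which upper-bounds the treewidth. For the lower bound, the 4 vertices {b, c, d, e} are pairwise adjacent, and any tree decomposition puts a clique entirely inside one bag — forcing width ≥ 3. Therefore the treewidth is 3.

3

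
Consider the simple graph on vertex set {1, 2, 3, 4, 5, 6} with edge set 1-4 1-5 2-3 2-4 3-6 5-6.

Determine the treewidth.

A width-2 tree decomposition is:
Bags: B1 = {1, 5, 6}  B2 = {1, 4, 6}  B3 = {2, 4, 6}  B4 = {2, 3, 6}
Tree: B1–B2, B2–B3, B3–B4
The largest bag has 3 vertices, giving width 2; this decomposition certifies tw(G) ≤ 2. Since 6–5–1–4–2–3–6 is a cycle in G, G is not acyclic. Forests are exactly the graphs of treewidth ≤ 1, so tw(G) ≥ 2. The upper and lower bounds meet at 2, so that is the treewidth.

2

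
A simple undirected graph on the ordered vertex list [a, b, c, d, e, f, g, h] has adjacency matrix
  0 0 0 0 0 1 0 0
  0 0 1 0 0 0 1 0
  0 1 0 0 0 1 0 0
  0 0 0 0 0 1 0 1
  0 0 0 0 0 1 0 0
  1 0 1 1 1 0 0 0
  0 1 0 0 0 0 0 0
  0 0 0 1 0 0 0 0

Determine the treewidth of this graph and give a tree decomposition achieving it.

Treewidth 1.
Bags: B1 = {c, f}  B2 = {d, f}  B3 = {a, f}  B4 = {e, f}  B5 = {b, c}  B6 = {b, g}  B7 = {d, h}
Tree: B1–B2, B2–B3, B3–B4, B1–B5, B5–B6, B2–B7

Each bag holds 2 vertices, so the decomposition has width 1, which upper-bounds the treewidth. Any graph with an edge has treewidth ≥ 1, and G has the edge c–f. Therefore the treewidth is 1.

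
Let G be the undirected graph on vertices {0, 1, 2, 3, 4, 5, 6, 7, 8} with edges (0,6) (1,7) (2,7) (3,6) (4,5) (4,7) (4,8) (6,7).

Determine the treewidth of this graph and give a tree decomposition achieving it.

The largest bag has 2 vertices, giving width 1; this decomposition certifies tw(G) ≤ 1. Any graph with an edge has treewidth ≥ 1, and G has the edge 6–7. Therefore the treewidth is 1.

Treewidth 1.
One such decomposition:
Bags: B1 = {6, 7}  B2 = {2, 7}  B3 = {4, 7}  B4 = {3, 6}  B5 = {4, 5}  B6 = {1, 7}  B7 = {4, 8}  B8 = {0, 6}
Tree: B1–B2, B2–B3, B1–B4, B3–B5, B2–B6, B5–B7, B4–B8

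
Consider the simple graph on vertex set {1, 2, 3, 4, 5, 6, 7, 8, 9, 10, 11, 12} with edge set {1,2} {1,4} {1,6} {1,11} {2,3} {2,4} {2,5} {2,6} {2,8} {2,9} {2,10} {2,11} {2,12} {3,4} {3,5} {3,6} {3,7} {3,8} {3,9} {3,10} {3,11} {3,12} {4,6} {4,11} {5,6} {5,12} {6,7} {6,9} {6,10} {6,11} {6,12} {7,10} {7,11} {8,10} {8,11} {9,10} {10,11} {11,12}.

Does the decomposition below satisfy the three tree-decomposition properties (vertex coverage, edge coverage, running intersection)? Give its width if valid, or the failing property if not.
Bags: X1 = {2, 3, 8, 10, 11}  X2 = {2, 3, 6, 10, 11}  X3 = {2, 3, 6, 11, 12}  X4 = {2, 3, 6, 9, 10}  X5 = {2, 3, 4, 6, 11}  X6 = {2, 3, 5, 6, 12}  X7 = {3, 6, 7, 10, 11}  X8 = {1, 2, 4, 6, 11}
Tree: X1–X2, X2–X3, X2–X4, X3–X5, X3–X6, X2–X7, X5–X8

Yes; width 4.

Every vertex of G appears in some bag (union = {1, 2, 3, 4, 5, 6, 7, 8, 9, 10, 11, 12}); every edge is covered by a bag; and for each vertex v the set of bags containing v is connected in the bag tree. The decomposition is therefore valid. The largest bag has 5 vertices, so the width is 4.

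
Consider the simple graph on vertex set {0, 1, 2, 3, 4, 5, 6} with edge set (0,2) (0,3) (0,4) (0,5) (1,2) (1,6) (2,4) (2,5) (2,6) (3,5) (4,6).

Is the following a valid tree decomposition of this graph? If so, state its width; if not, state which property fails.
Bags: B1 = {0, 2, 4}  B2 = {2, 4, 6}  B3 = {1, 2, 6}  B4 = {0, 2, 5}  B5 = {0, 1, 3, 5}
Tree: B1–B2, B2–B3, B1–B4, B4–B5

A tree decomposition must satisfy three properties: every vertex lies in some bag; for every edge, both endpoints lie together in some bag; and for every vertex, the bags containing it form a connected subtree. Here bags containing vertex 1 are not connected in the tree, so the decomposition is invalid.

No — bags containing vertex 1 are not connected in the tree.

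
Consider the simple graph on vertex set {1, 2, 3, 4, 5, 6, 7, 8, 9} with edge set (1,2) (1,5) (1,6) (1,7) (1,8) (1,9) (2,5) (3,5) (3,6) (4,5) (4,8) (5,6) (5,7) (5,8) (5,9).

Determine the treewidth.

A width-2 tree decomposition is:
Bags: B1 = {4, 5, 8}  B2 = {1, 5, 8}  B3 = {1, 5, 6}  B4 = {1, 2, 5}  B5 = {1, 5, 7}  B6 = {3, 5, 6}  B7 = {1, 5, 9}
Tree: B1–B2, B2–B3, B2–B4, B2–B5, B3–B6, B3–B7
The largest bag has 3 vertices, giving width 2; this decomposition certifies tw(G) ≤ 2. For the lower bound, the 3 vertices {1, 2, 5} are pairwise adjacent, and any tree decomposition puts a clique entirely inside one bag — forcing width ≥ 2. Therefore the treewidth is 2.

2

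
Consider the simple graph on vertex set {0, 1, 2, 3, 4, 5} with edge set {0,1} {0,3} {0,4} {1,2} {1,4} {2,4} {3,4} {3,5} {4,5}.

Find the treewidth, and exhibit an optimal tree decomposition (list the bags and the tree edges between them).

Treewidth 2.
One optimal decomposition is:
Bags: B1 = {0, 1, 4}  B2 = {0, 3, 4}  B3 = {1, 2, 4}  B4 = {3, 4, 5}
Tree: B1–B2, B1–B3, B2–B4

Every bag has size at most 3, so the width is 3 − 1 = 2 and tw(G) ≤ 2. Conversely, {0, 1, 4} is a clique of size 3, and the vertices of any clique must share a bag in every tree decomposition; so some bag has ≥ 3 vertices and tw(G) ≥ 2. Hence tw(G) = 2 exactly.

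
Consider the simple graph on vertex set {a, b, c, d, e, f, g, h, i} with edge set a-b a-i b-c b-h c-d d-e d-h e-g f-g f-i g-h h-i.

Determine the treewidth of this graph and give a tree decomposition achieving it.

The largest bag has 4 vertices, giving width 3; this decomposition certifies tw(G) ≤ 3. For the lower bound: the 4 vertex sets {a,b,c}, {d}, {h}, {e,f,g,i} are disjoint, each induces a connected subgraph, and every pair is joined by at least one edge of G. Contracting each set to a single vertex therefore yields K_{4} as a minor, and since treewidth is minor-monotone, tw(G) ≥ tw(K_{4}) = 3. Combining the bounds, tw(G) = 3.

Treewidth 3.
One such decomposition:
Bags: B1 = {a, b, c, d}  B2 = {a, b, d, h}  B3 = {a, d, h, i}  B4 = {d, e, h, i}  B5 = {e, g, h, i}  B6 = {e, f, g, i}
Tree: B1–B2, B2–B3, B3–B4, B4–B5, B5–B6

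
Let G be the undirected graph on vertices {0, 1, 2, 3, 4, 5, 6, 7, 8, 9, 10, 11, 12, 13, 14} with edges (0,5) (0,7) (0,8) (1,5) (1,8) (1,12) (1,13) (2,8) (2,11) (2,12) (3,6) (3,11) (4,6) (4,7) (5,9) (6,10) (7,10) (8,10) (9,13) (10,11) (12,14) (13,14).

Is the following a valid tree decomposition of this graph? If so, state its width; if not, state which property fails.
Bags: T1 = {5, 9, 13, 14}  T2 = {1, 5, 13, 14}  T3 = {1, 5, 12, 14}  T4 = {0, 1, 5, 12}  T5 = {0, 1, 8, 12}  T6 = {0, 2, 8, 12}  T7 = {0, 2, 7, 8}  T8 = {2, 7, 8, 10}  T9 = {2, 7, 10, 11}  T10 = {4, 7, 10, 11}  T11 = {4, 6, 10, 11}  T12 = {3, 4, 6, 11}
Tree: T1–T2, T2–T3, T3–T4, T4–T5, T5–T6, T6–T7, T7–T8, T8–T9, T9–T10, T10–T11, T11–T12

Yes; width 3.

Every vertex of G appears in some bag (union = {0, 1, 2, 3, 4, 5, 6, 7, 8, 9, 10, 11, 12, 13, 14}); every edge is covered by a bag; and for each vertex v the set of bags containing v is connected in the bag tree. The decomposition is therefore valid. The largest bag has 4 vertices, so the width is 3.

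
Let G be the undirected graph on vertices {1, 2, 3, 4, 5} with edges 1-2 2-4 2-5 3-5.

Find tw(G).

A width-1 tree decomposition is:
Bags: B1 = {2, 5}  B2 = {1, 2}  B3 = {3, 5}  B4 = {2, 4}
Tree: B1–B2, B1–B3, B2–B4
The largest bag has 2 vertices, giving width 1; this decomposition certifies tw(G) ≤ 1. Since G has at least one edge (e.g. 2–5), it is not an edgeless graph, so tw(G) ≥ 1. The upper and lower bounds meet at 1, so that is the treewidth.

1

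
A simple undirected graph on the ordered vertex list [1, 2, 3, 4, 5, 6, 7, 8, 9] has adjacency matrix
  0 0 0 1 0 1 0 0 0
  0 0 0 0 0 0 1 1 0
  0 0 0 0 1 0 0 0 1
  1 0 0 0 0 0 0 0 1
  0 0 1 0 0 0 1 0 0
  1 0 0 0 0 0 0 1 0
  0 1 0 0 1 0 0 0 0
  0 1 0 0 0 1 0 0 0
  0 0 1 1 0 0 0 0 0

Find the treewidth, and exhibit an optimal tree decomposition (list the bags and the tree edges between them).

Treewidth 2.
One optimal decomposition is:
Bags: B1 = {3, 5, 7}  B2 = {3, 7, 9}  B3 = {4, 7, 9}  B4 = {1, 4, 7}  B5 = {1, 6, 7}  B6 = {6, 7, 8}  B7 = {2, 7, 8}
Tree: B1–B2, B2–B3, B3–B4, B4–B5, B5–B6, B6–B7

Each bag holds 3 vertices, so the decomposition has width 2, which upper-bounds the treewidth. The edges 7–5–3–9–4–1–6–8–2–7 form a cycle, so G is not a tree and its treewidth is at least 2. The upper and lower bounds meet at 2, so that is the treewidth.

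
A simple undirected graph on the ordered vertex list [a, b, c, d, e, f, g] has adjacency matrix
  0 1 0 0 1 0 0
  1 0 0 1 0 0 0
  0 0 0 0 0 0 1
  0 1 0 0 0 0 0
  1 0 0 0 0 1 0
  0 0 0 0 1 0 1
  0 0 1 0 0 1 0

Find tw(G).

1

A width-1 tree decomposition is:
Bags: B1 = {b, d}  B2 = {a, b}  B3 = {a, e}  B4 = {e, f}  B5 = {f, g}  B6 = {c, g}
Tree: B1–B2, B2–B3, B3–B4, B4–B5, B5–B6
The largest bag has 2 vertices, giving width 1; this decomposition certifies tw(G) ≤ 1. G has an edge, so its treewidth is at least 1. The upper and lower bounds meet at 1, so that is the treewidth.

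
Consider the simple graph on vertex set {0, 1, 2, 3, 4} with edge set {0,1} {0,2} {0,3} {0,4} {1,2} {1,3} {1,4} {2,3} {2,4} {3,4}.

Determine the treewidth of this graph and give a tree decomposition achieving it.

With just one bag of size 5, the width is 5 − 1 = 4, so tw(G) ≤ 4. For the lower bound, the 5 vertices {0, 1, 2, 3, 4} are pairwise adjacent, and any tree decomposition puts a clique entirely inside one bag — forcing width ≥ 4. Therefore the treewidth is 4.

Treewidth 4.
One optimal decomposition is:
Bags: B1 = {0, 1, 2, 3, 4}
Tree: (single bag)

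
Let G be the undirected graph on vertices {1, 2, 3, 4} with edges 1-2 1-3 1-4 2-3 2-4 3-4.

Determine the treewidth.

3

A width-3 tree decomposition is:
Bags: B1 = {1, 2, 3, 4}
Tree: (single bag)
A single bag containing all 4 vertices is trivially a valid decomposition of width 3. Conversely, {1, 2, 3, 4} is a clique of size 4, and the vertices of any clique must share a bag in every tree decomposition; so some bag has ≥ 4 vertices and tw(G) ≥ 3. The upper and lower bounds meet at 3, so that is the treewidth.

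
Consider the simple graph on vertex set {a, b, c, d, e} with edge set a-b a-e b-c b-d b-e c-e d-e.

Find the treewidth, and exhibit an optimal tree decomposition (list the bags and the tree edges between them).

Every bag has size at most 3, so the width is 3 − 1 = 2 and tw(G) ≤ 2. Conversely, {b, d, e} is a clique of size 3, and the vertices of any clique must share a bag in every tree decomposition; so some bag has ≥ 3 vertices and tw(G) ≥ 2. Combining the bounds, tw(G) = 2.

Treewidth 2.
One such decomposition:
Bags: B1 = {a, b, e}  B2 = {b, d, e}  B3 = {b, c, e}
Tree: B1–B2, B2–B3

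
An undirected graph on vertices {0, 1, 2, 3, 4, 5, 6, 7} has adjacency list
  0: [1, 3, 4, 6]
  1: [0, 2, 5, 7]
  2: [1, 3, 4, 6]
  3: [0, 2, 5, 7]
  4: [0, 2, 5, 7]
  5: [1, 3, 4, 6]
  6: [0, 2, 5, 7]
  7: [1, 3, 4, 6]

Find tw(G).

4

A width-4 tree decomposition is:
Bags: B1 = {0, 1, 3, 4, 6}  B2 = {1, 2, 3, 4, 6}  B3 = {1, 3, 4, 6, 7}  B4 = {1, 3, 4, 5, 6}
Tree: B1–B2, B2–B3, B3–B4
The largest bag has 5 vertices, giving width 4; this decomposition certifies tw(G) ≤ 4. For the lower bound: the 5 vertex sets {0,3}, {2,6}, {4,7}, {1}, {5} are disjoint, each induces a connected subgraph, and every pair is joined by at least one edge of G. Contracting each set to a single vertex therefore yields K_{5} as a minor, and since treewidth is minor-monotone, tw(G) ≥ tw(K_{5}) = 4. The upper and lower bounds meet at 4, so that is the treewidth.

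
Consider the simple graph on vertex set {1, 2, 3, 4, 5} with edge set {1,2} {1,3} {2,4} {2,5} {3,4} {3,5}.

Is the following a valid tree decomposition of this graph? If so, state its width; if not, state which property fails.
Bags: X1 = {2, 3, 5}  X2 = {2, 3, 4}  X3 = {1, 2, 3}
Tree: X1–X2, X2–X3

Vertex coverage: the bags together contain {1, 2, 3, 4, 5}, the full vertex set. Edge coverage: each edge of G has both endpoints in at least one bag. Running intersection: for every vertex, the bags containing it form a connected subtree. All three properties hold, so this is a valid tree decomposition of width max|bag| − 1 = 2, and hence tw(G) ≤ 2.

Yes; width 2.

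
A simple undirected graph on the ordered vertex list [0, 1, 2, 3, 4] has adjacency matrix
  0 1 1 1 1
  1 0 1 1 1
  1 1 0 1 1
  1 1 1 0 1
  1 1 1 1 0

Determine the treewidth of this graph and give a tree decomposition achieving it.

Treewidth 4.
One optimal decomposition is:
Bags: B1 = {0, 1, 2, 3, 4}
Tree: (single bag)

With just one bag of size 5, the width is 5 − 1 = 4, so tw(G) ≤ 4. Conversely, {0, 1, 2, 3, 4} is a clique of size 5, and the vertices of any clique must share a bag in every tree decomposition; so some bag has ≥ 5 vertices and tw(G) ≥ 4. The upper and lower bounds meet at 4, so that is the treewidth.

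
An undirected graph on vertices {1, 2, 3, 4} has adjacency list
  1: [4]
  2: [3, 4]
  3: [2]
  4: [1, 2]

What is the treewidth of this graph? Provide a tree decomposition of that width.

Treewidth 1.
One such decomposition:
Bags: B1 = {2, 4}  B2 = {1, 4}  B3 = {2, 3}
Tree: B1–B2, B1–B3

Each bag holds 2 vertices, so the decomposition has width 1, which upper-bounds the treewidth. G has an edge, so its treewidth is at least 1. The upper and lower bounds meet at 1, so that is the treewidth.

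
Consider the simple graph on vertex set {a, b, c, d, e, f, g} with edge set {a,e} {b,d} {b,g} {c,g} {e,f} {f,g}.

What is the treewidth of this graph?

A width-1 tree decomposition is:
Bags: B1 = {f, g}  B2 = {b, g}  B3 = {b, d}  B4 = {e, f}  B5 = {a, e}  B6 = {c, g}
Tree: B1–B2, B2–B3, B1–B4, B4–B5, B1–B6
The largest bag has 2 vertices, giving width 1; this decomposition certifies tw(G) ≤ 1. Since G has at least one edge (e.g. g–f), it is not an edgeless graph, so tw(G) ≥ 1. Hence tw(G) = 1 exactly.

1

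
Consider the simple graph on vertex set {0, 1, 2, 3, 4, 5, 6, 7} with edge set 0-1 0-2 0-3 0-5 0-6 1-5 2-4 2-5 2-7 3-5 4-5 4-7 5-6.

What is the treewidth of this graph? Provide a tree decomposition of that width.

Treewidth 2.
One optimal decomposition is:
Bags: B1 = {0, 5, 6}  B2 = {0, 3, 5}  B3 = {0, 2, 5}  B4 = {2, 4, 5}  B5 = {0, 1, 5}  B6 = {2, 4, 7}
Tree: B1–B2, B1–B3, B3–B4, B3–B5, B4–B6

The largest bag has 3 vertices, giving width 2; this decomposition certifies tw(G) ≤ 2. On the other hand G contains the 3-clique {0, 1, 5}. A clique must lie in a single bag of any decomposition, so no decomposition can have width below 2. Combining the bounds, tw(G) = 2.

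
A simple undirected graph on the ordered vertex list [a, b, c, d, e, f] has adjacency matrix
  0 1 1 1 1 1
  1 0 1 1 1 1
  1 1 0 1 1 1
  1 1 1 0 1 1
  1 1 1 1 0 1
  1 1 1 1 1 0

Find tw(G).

5

A width-5 tree decomposition is:
Bags: B1 = {a, b, c, d, e, f}
Tree: (single bag)
With just one bag of size 6, the width is 6 − 1 = 5, so tw(G) ≤ 5. On the other hand G contains the 6-clique {a, b, c, d, e, f}. A clique must lie in a single bag of any decomposition, so no decomposition can have width below 5. Hence tw(G) = 5 exactly.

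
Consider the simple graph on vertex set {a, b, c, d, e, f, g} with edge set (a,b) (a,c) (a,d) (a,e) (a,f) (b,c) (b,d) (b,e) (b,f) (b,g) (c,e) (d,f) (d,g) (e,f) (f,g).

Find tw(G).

3

A width-3 tree decomposition is:
Bags: B1 = {a, b, e, f}  B2 = {a, b, d, f}  B3 = {b, d, f, g}  B4 = {a, b, c, e}
Tree: B1–B2, B2–B3, B1–B4
Every bag has size at most 4, so the width is 4 − 1 = 3 and tw(G) ≤ 3. For the lower bound, the 4 vertices {a, b, c, e} are pairwise adjacent, and any tree decomposition puts a clique entirely inside one bag — forcing width ≥ 3. Therefore the treewidth is 3.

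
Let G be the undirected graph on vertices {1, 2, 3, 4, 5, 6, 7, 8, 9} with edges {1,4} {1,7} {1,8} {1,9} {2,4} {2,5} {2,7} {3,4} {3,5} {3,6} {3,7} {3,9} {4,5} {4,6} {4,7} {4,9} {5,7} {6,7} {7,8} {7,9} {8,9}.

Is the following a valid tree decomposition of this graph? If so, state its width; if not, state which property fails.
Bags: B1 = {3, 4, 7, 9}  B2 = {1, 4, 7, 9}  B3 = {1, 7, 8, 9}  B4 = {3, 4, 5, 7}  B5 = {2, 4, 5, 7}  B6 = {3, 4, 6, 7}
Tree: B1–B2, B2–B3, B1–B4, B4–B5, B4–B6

Yes; width 3.

Vertex coverage: the bags together contain {1, 2, 3, 4, 5, 6, 7, 8, 9}, the full vertex set. Edge coverage: each edge of G has both endpoints in at least one bag. Running intersection: for every vertex, the bags containing it form a connected subtree. All three properties hold, so this is a valid tree decomposition of width max|bag| − 1 = 3, and hence tw(G) ≤ 3.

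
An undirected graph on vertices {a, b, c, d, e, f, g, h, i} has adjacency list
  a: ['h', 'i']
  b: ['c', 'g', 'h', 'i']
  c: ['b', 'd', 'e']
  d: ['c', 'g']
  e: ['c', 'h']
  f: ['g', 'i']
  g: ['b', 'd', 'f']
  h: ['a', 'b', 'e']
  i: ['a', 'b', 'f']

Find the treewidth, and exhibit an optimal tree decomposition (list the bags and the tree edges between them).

Treewidth 3.
Bags: B1 = {a, c, e, h}  B2 = {a, b, c, h}  B3 = {a, b, c, i}  B4 = {b, c, d, i}  B5 = {b, d, g, i}  B6 = {d, f, g, i}
Tree: B1–B2, B2–B3, B3–B4, B4–B5, B5–B6

The largest bag has 4 vertices, giving width 3; this decomposition certifies tw(G) ≤ 3. For the lower bound: the 4 vertex sets {a,e,h}, {c}, {b}, {d,f,g,i} are disjoint, each induces a connected subgraph, and every pair is joined by at least one edge of G. Contracting each set to a single vertex therefore yields K_{4} as a minor, and since treewidth is minor-monotone, tw(G) ≥ tw(K_{4}) = 3. The upper and lower bounds meet at 3, so that is the treewidth.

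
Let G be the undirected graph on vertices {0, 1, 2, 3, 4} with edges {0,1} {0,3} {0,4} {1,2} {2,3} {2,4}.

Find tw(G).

A width-2 tree decomposition is:
Bags: B1 = {0, 1, 2}  B2 = {0, 2, 4}  B3 = {0, 2, 3}
Tree: B1–B2, B2–B3
Every bag has size at most 3, so the width is 3 − 1 = 2 and tw(G) ≤ 2. For the lower bound, G contains the cycle 0–1–2–4–0, so G is not a forest; only forests have treewidth ≤ 1, hence tw(G) ≥ 2. Hence tw(G) = 2 exactly.

2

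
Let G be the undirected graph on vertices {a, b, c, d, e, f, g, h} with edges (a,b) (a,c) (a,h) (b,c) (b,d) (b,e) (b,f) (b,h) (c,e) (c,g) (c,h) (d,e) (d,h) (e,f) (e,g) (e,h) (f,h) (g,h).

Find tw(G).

3

A width-3 tree decomposition is:
Bags: B1 = {b, c, e, h}  B2 = {b, d, e, h}  B3 = {a, b, c, h}  B4 = {b, e, f, h}  B5 = {c, e, g, h}
Tree: B1–B2, B1–B3, B1–B4, B1–B5
The largest bag has 4 vertices, giving width 3; this decomposition certifies tw(G) ≤ 3. Conversely, {c, e, g, h} is a clique of size 4, and the vertices of any clique must share a bag in every tree decomposition; so some bag has ≥ 4 vertices and tw(G) ≥ 3. Therefore the treewidth is 3.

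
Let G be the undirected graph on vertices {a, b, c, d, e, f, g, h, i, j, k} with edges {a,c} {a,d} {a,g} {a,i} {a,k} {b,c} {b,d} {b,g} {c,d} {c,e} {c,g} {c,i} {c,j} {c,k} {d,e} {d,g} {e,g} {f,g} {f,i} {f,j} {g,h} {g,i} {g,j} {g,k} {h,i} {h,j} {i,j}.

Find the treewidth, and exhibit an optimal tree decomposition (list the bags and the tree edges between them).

Every bag has size at most 4, so the width is 4 − 1 = 3 and tw(G) ≤ 3. For the lower bound, the 4 vertices {g, h, i, j} are pairwise adjacent, and any tree decomposition puts a clique entirely inside one bag — forcing width ≥ 3. Hence tw(G) = 3 exactly.

Treewidth 3.
One optimal decomposition is:
Bags: B1 = {a, c, d, g}  B2 = {b, c, d, g}  B3 = {a, c, g, i}  B4 = {c, d, e, g}  B5 = {c, g, i, j}  B6 = {f, g, i, j}  B7 = {a, c, g, k}  B8 = {g, h, i, j}
Tree: B1–B2, B1–B3, B1–B4, B3–B5, B5–B6, B1–B7, B5–B8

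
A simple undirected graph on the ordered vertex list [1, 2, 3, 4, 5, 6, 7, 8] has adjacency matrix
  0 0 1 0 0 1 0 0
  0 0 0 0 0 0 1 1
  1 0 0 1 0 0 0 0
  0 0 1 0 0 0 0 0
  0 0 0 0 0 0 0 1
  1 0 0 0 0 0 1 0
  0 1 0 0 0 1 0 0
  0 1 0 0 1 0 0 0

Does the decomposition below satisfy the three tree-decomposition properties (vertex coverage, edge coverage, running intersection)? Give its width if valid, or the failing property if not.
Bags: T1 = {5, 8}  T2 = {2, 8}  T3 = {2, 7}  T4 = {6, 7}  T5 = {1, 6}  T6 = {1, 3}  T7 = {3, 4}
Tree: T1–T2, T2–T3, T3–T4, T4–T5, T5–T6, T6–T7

Yes; width 1.

Vertex coverage: the bags together contain {1, 2, 3, 4, 5, 6, 7, 8}, the full vertex set. Edge coverage: each edge of G has both endpoints in at least one bag. Running intersection: for every vertex, the bags containing it form a connected subtree. All three properties hold, so this is a valid tree decomposition of width max|bag| − 1 = 1, and hence tw(G) ≤ 1.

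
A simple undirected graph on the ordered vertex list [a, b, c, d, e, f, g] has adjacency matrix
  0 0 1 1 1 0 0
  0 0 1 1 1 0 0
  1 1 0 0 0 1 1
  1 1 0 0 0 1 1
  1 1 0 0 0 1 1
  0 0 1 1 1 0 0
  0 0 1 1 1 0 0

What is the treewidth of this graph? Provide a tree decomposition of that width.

Treewidth 3.
Bags: B1 = {b, c, d, e}  B2 = {c, d, e, g}  B3 = {c, d, e, f}  B4 = {a, c, d, e}
Tree: B1–B2, B2–B3, B3–B4

The largest bag has 4 vertices, giving width 3; this decomposition certifies tw(G) ≤ 3. For the lower bound: the 4 vertex sets {b,d}, {c,g}, {e}, {f} are disjoint, each induces a connected subgraph, and every pair is joined by at least one edge of G. Contracting each set to a single vertex therefore yields K_{4} as a minor, and since treewidth is minor-monotone, tw(G) ≥ tw(K_{4}) = 3. Therefore the treewidth is 3.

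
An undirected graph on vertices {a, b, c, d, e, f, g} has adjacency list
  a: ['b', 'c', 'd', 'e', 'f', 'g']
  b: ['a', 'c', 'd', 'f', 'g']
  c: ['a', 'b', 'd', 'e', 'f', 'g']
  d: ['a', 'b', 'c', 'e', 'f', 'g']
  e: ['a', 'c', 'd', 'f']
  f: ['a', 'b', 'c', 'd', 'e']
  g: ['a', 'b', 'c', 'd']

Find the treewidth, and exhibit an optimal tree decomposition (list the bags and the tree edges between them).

Every bag has size at most 5, so the width is 5 − 1 = 4 and tw(G) ≤ 4. On the other hand G contains the 5-clique {a, b, c, d, g}. A clique must lie in a single bag of any decomposition, so no decomposition can have width below 4. Hence tw(G) = 4 exactly.

Treewidth 4.
One optimal decomposition is:
Bags: B1 = {a, b, c, d, f}  B2 = {a, b, c, d, g}  B3 = {a, c, d, e, f}
Tree: B1–B2, B1–B3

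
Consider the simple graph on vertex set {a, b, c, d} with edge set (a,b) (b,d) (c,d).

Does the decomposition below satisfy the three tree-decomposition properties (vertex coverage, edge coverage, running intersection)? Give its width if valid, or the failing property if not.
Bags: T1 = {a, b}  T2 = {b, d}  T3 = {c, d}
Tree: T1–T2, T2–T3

Yes; width 1.

Vertex coverage: the bags together contain {a, b, c, d}, the full vertex set. Edge coverage: each edge of G has both endpoints in at least one bag. Running intersection: for every vertex, the bags containing it form a connected subtree. All three properties hold, so this is a valid tree decomposition of width max|bag| − 1 = 1, and hence tw(G) ≤ 1.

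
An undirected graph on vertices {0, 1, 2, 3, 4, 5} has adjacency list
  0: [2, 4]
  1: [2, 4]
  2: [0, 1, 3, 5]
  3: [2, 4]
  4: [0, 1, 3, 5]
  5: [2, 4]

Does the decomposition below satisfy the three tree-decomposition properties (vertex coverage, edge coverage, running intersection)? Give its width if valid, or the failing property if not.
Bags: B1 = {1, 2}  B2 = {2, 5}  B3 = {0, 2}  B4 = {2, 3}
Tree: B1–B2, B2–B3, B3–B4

No — vertex 4 appears in no bag.

A tree decomposition must satisfy three properties: every vertex lies in some bag; for every edge, both endpoints lie together in some bag; and for every vertex, the bags containing it form a connected subtree. Here vertex 4 appears in no bag, so the decomposition is invalid.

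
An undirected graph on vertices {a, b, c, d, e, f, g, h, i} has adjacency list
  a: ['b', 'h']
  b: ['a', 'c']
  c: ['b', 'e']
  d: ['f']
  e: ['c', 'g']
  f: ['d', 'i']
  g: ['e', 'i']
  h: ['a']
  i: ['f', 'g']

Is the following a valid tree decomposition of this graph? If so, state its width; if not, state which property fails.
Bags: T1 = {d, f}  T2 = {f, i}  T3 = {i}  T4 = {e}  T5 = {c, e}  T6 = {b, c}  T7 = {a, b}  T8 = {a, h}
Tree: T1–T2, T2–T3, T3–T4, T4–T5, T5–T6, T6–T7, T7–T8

A tree decomposition must satisfy three properties: every vertex lies in some bag; for every edge, both endpoints lie together in some bag; and for every vertex, the bags containing it form a connected subtree. Here vertex g appears in no bag, so the decomposition is invalid.

No — vertex g appears in no bag.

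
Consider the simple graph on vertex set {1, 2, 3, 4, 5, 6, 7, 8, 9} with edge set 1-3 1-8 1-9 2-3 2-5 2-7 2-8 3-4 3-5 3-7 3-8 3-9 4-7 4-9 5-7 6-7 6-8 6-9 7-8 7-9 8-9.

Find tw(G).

A width-3 tree decomposition is:
Bags: B1 = {3, 7, 8, 9}  B2 = {1, 3, 8, 9}  B3 = {6, 7, 8, 9}  B4 = {2, 3, 7, 8}  B5 = {2, 3, 5, 7}  B6 = {3, 4, 7, 9}
Tree: B1–B2, B1–B3, B1–B4, B4–B5, B1–B6
Each bag holds 4 vertices, so the decomposition has width 3, which upper-bounds the treewidth. For the lower bound, the 4 vertices {1, 3, 8, 9} are pairwise adjacent, and any tree decomposition puts a clique entirely inside one bag — forcing width ≥ 3. Hence tw(G) = 3 exactly.

3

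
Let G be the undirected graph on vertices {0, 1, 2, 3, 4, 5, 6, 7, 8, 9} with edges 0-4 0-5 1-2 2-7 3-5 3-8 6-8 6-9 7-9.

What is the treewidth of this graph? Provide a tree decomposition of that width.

Treewidth 1.
One such decomposition:
Bags: B1 = {0, 4}  B2 = {0, 5}  B3 = {3, 5}  B4 = {3, 8}  B5 = {6, 8}  B6 = {6, 9}  B7 = {7, 9}  B8 = {2, 7}  B9 = {1, 2}
Tree: B1–B2, B2–B3, B3–B4, B4–B5, B5–B6, B6–B7, B7–B8, B8–B9

Every bag has size at most 2, so the width is 2 − 1 = 1 and tw(G) ≤ 1. Any graph with an edge has treewidth ≥ 1, and G has the edge 4–0. Therefore the treewidth is 1.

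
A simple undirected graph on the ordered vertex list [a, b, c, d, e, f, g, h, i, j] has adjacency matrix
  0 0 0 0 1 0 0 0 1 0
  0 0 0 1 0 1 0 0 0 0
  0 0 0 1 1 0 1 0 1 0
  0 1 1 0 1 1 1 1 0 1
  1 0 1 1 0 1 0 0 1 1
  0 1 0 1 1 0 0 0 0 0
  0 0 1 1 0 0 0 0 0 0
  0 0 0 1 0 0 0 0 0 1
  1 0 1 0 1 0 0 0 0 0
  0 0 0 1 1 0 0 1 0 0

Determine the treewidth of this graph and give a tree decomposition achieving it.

Every bag has size at most 3, so the width is 3 − 1 = 2 and tw(G) ≤ 2. On the other hand G contains the 3-clique {c, d, g}. A clique must lie in a single bag of any decomposition, so no decomposition can have width below 2. Hence tw(G) = 2 exactly.

Treewidth 2.
One optimal decomposition is:
Bags: B1 = {c, d, e}  B2 = {c, e, i}  B3 = {d, e, j}  B4 = {a, e, i}  B5 = {d, e, f}  B6 = {c, d, g}  B7 = {b, d, f}  B8 = {d, h, j}
Tree: B1–B2, B1–B3, B2–B4, B1–B5, B1–B6, B5–B7, B3–B8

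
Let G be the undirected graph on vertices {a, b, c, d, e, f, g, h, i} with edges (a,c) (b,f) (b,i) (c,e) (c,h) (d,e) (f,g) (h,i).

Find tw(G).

1

A width-1 tree decomposition is:
Bags: B1 = {c, h}  B2 = {h, i}  B3 = {c, e}  B4 = {b, i}  B5 = {b, f}  B6 = {f, g}  B7 = {d, e}  B8 = {a, c}
Tree: B1–B2, B1–B3, B2–B4, B4–B5, B5–B6, B3–B7, B1–B8
Every bag has size at most 2, so the width is 2 − 1 = 1 and tw(G) ≤ 1. Since G has at least one edge (e.g. h–c), it is not an edgeless graph, so tw(G) ≥ 1. The upper and lower bounds meet at 1, so that is the treewidth.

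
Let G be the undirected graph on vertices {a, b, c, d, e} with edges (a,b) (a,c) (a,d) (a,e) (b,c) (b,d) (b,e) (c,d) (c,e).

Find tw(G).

3

A width-3 tree decomposition is:
Bags: B1 = {a, b, c, e}  B2 = {a, b, c, d}
Tree: B1–B2
Each bag holds 4 vertices, so the decomposition has width 3, which upper-bounds the treewidth. Conversely, {a, b, c, d} is a clique of size 4, and the vertices of any clique must share a bag in every tree decomposition; so some bag has ≥ 4 vertices and tw(G) ≥ 3. Combining the bounds, tw(G) = 3.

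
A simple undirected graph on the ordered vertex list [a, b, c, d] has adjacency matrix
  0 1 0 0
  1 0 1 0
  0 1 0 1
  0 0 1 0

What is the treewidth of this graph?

1

A width-1 tree decomposition is:
Bags: B1 = {c, d}  B2 = {b, c}  B3 = {a, b}
Tree: B1–B2, B2–B3
Each bag holds 2 vertices, so the decomposition has width 1, which upper-bounds the treewidth. Any graph with an edge has treewidth ≥ 1, and G has the edge d–c. Combining the bounds, tw(G) = 1.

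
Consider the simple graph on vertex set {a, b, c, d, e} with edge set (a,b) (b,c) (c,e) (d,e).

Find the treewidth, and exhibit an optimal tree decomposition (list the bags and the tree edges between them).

Each bag holds 2 vertices, so the decomposition has width 1, which upper-bounds the treewidth. Any graph with an edge has treewidth ≥ 1, and G has the edge c–b. Hence tw(G) = 1 exactly.

Treewidth 1.
One such decomposition:
Bags: B1 = {b, c}  B2 = {c, e}  B3 = {d, e}  B4 = {a, b}
Tree: B1–B2, B2–B3, B1–B4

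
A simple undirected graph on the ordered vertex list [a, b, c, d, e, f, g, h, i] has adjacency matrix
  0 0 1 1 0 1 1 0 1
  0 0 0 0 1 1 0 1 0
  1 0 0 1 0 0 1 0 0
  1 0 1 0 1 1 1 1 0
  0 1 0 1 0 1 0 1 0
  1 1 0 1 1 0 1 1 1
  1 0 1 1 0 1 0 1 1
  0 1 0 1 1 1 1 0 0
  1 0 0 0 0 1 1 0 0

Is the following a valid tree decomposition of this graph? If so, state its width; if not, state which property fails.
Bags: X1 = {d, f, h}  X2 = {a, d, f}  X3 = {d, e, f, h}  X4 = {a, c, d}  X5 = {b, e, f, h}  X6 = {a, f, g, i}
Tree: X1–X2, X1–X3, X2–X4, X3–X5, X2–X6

A tree decomposition must satisfy three properties: every vertex lies in some bag; for every edge, both endpoints lie together in some bag; and for every vertex, the bags containing it form a connected subtree. Here edge (h,g) lies in no bag, so the decomposition is invalid.

No — edge (h,g) lies in no bag.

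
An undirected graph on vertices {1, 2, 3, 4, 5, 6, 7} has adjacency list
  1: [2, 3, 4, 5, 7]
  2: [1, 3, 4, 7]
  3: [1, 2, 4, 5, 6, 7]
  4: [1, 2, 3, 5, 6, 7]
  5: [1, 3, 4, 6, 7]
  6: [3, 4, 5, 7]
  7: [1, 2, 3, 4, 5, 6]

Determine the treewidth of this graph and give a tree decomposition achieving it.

Treewidth 4.
Bags: B1 = {1, 3, 4, 5, 7}  B2 = {3, 4, 5, 6, 7}  B3 = {1, 2, 3, 4, 7}
Tree: B1–B2, B1–B3

Each bag holds 5 vertices, so the decomposition has width 4, which upper-bounds the treewidth. Conversely, {1, 2, 3, 4, 7} is a clique of size 5, and the vertices of any clique must share a bag in every tree decomposition; so some bag has ≥ 5 vertices and tw(G) ≥ 4. Hence tw(G) = 4 exactly.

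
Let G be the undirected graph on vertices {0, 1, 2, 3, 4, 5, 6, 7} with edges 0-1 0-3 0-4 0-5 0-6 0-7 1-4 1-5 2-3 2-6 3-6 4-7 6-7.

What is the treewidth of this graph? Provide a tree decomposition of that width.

Treewidth 2.
Bags: B1 = {0, 1, 4}  B2 = {0, 4, 7}  B3 = {0, 6, 7}  B4 = {0, 3, 6}  B5 = {2, 3, 6}  B6 = {0, 1, 5}
Tree: B1–B2, B2–B3, B3–B4, B4–B5, B1–B6

Every bag has size at most 3, so the width is 3 − 1 = 2 and tw(G) ≤ 2. Conversely, {0, 1, 4} is a clique of size 3, and the vertices of any clique must share a bag in every tree decomposition; so some bag has ≥ 3 vertices and tw(G) ≥ 2. Therefore the treewidth is 2.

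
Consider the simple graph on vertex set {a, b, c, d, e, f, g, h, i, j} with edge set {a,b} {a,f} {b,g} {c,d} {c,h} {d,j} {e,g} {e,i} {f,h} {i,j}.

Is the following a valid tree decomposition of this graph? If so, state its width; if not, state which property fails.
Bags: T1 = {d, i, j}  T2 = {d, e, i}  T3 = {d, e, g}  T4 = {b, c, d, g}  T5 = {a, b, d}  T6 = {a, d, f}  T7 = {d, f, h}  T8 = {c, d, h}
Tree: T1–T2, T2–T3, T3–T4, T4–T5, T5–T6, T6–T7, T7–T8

A tree decomposition must satisfy three properties: every vertex lies in some bag; for every edge, both endpoints lie together in some bag; and for every vertex, the bags containing it form a connected subtree. Here bags containing vertex c are not connected in the tree, so the decomposition is invalid.

No — bags containing vertex c are not connected in the tree.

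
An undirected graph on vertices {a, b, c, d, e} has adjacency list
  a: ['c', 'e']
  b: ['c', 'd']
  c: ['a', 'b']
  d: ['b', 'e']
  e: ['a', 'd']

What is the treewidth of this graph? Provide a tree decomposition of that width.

Treewidth 2.
One optimal decomposition is:
Bags: B1 = {b, c, d}  B2 = {a, c, d}  B3 = {a, d, e}
Tree: B1–B2, B2–B3

The largest bag has 3 vertices, giving width 2; this decomposition certifies tw(G) ≤ 2. The edges d–b–c–a–e–d form a cycle, so G is not a tree and its treewidth is at least 2. Therefore the treewidth is 2.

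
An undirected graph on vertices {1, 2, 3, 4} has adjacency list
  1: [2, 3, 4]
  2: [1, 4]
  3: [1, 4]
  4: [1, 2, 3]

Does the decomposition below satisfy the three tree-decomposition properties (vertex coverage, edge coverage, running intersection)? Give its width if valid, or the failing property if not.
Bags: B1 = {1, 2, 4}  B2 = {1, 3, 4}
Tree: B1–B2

Every vertex of G appears in some bag (union = {1, 2, 3, 4}); every edge is covered by a bag; and for each vertex v the set of bags containing v is connected in the bag tree. The decomposition is therefore valid. The largest bag has 3 vertices, so the width is 2.

Yes; width 2.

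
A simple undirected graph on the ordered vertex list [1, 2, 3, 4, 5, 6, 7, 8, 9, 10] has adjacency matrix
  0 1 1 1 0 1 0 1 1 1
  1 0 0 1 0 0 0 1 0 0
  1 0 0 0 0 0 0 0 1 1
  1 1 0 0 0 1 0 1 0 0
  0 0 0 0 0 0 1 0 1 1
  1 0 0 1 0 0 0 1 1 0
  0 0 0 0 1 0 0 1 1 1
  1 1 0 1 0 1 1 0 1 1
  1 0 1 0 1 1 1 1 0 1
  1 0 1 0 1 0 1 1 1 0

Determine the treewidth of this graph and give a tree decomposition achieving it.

Treewidth 3.
One optimal decomposition is:
Bags: B1 = {1, 4, 6, 8}  B2 = {1, 6, 8, 9}  B3 = {1, 8, 9, 10}  B4 = {7, 8, 9, 10}  B5 = {1, 3, 9, 10}  B6 = {5, 7, 9, 10}  B7 = {1, 2, 4, 8}
Tree: B1–B2, B2–B3, B3–B4, B3–B5, B4–B6, B1–B7

Every bag has size at most 4, so the width is 4 − 1 = 3 and tw(G) ≤ 3. On the other hand G contains the 4-clique {1, 8, 9, 10}. A clique must lie in a single bag of any decomposition, so no decomposition can have width below 3. Therefore the treewidth is 3.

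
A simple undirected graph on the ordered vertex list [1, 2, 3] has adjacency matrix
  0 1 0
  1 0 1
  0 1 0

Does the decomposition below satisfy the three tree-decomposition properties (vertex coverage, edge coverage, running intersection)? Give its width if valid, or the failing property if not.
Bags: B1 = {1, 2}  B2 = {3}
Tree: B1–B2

A tree decomposition must satisfy three properties: every vertex lies in some bag; for every edge, both endpoints lie together in some bag; and for every vertex, the bags containing it form a connected subtree. Here edge (2,3) lies in no bag, so the decomposition is invalid.

No — edge (2,3) lies in no bag.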